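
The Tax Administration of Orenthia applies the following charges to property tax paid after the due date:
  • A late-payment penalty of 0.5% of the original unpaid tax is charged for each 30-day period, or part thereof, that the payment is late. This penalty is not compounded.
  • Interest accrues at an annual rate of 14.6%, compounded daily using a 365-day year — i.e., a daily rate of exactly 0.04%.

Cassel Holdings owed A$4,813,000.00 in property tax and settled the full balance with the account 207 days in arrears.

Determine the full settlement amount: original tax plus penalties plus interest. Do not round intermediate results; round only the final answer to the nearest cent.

Penalty periods: ⌈207/30⌉ = 7; penalty = 7 × 0.5% × A$4,813,000.00 = A$168,455.00
Interest: A$4,813,000.00 × ((1 + 0.0004)^207 − 1) = A$4,813,000.00 × 0.08630654… = A$415,393.3642…
Total = A$4,813,000.00 + A$168,455.0000 + A$415,393.3642… = A$5,396,848.36

A$5,396,848.36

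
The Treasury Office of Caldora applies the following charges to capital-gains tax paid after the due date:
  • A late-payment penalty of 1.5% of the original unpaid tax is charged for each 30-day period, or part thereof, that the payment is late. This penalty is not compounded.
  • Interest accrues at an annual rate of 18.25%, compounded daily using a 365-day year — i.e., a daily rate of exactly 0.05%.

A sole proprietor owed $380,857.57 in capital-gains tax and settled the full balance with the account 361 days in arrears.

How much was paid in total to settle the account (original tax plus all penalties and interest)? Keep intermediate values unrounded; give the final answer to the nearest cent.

Penalty periods: ⌈361/30⌉ = 13; penalty = 13 × 1.5% × $380,857.57 = $74,267.23…
Interest: $380,857.57 × ((1 + 0.0005)^361 − 1) = $380,857.57 × 0.19776209… = $75,319.1888…
Total = $380,857.57 + $74,267.2262… + $75,319.1888… = $530,443.98

$530,443.98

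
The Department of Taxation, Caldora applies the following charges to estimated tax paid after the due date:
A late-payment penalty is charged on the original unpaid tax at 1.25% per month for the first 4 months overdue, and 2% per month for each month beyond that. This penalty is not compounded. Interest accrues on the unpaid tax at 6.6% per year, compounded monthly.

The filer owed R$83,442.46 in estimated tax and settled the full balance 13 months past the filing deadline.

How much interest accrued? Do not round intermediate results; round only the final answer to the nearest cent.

R$6,167.04

Interest (6.6%/yr ÷ 12 = 0.55%/month): R$83,442.46 × ((1 + 0.0055)^13 − 1) = R$6,167.0440…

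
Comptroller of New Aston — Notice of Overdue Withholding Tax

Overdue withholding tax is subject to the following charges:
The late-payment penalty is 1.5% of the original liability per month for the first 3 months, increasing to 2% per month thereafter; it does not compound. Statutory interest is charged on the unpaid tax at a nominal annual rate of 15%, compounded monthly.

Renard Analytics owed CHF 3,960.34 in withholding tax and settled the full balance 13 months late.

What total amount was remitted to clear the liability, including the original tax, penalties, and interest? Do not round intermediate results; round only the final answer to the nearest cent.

Penalty, months 1–3: 3 × 1.5% × CHF 3,960.34 = CHF 178.22…
Penalty, months 4–13: 10 × 2% × CHF 3,960.34 = CHF 792.07…
Interest (15%/yr ÷ 12 = 1.25%/month): CHF 3,960.34 × ((1 + 0.0125)^13 − 1) = CHF 694.1048…
Total = CHF 3,960.34 + CHF 970.2833 + CHF 694.1048… = CHF 5,624.73

CHF 5,624.73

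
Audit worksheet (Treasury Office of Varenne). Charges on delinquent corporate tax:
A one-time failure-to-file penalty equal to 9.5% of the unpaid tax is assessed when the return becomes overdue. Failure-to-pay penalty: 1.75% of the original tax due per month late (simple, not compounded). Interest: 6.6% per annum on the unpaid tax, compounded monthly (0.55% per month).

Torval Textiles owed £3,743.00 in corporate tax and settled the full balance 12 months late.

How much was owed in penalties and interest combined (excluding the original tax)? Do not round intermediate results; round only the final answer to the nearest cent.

£1,396.26

Failure-to-file penalty: 9.5% × £3,743.00 = £355.59…
Failure-to-pay penalty = 1.75% × £3,743.00 × 12 mo = £786.03
Interest: £3,743.00 × ((1 + 0.0055)^12 − 1) = £3,743.00 × 0.0680336… = £254.6496…
Penalties + interest = £1,141.6150 + £254.6496… = £1,396.26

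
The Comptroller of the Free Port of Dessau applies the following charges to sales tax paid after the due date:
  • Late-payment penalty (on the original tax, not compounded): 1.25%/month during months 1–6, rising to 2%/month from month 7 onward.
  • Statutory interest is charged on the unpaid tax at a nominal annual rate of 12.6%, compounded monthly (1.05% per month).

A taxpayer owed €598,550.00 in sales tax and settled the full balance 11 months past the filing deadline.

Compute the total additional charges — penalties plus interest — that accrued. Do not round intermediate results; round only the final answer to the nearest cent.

Penalty, months 1–6: 6 × 1.25% × €598,550.00 = €44,891.25
Penalty, months 7–11: 5 × 2% × €598,550.00 = €59,855.00
Interest: €598,550.00 × ((1 + 0.0105)^11 − 1) = €598,550.00 × 0.1217588… = €72,878.7470…
Penalties + interest = €104,746.2500 + €72,878.7470… = €177,625.00

€177,625.00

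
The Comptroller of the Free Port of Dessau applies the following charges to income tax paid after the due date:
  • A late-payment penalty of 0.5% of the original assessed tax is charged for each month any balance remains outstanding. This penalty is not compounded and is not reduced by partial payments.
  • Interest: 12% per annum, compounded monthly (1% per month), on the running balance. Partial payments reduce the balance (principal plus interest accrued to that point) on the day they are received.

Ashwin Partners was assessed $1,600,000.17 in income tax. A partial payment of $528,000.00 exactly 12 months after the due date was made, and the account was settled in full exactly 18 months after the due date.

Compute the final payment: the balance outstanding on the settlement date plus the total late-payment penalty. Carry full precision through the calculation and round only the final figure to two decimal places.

Balance at month 12: $1,600,000.1700 × (1 + 0.01)^12 = $1,802,920.2398…
After $528,000.00 payment: $1,802,920.2398… − $528,000.00 = $1,274,920.2398…
Balance at month 18: $1,274,920.2398… × (1 + 0.01)^6 = $1,353,353.5249…
Penalty: 18 × 0.5% × $1,600,000.17 = $144,000.02…
Final settlement = outstanding balance + penalty = $1,353,353.5249… + $144,000.02… = $1,497,353.54

$1,497,353.54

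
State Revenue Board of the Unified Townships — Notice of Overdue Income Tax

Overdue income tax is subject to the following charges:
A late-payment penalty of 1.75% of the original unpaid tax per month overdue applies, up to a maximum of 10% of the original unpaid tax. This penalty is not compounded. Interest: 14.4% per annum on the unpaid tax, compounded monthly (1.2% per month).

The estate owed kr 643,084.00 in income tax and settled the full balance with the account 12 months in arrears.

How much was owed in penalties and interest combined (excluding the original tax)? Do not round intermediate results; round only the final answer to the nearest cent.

Penalty (uncapped): 12 × 1.75% × kr 643,084.00 = kr 135,047.64; cap = 10% × kr 643,084.00 = kr 64,308.40 → penalty = kr 64,308.40
Interest: kr 643,084.00 × ((1 + 0.012)^12 − 1) = kr 643,084.00 × 0.1538946… = kr 98,967.1705…
Penalties + interest = kr 64,308.4000 + kr 98,967.1705… = kr 163,275.57

kr 163,275.57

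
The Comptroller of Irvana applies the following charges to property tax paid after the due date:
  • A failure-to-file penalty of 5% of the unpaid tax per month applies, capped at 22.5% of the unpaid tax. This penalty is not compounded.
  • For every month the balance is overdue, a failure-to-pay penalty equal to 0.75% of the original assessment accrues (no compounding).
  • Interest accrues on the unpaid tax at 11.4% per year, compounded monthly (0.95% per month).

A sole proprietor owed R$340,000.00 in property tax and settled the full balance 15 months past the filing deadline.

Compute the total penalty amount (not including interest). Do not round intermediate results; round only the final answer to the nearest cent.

R$114,750.00

Failure-to-file: 15 × 5% × R$340,000.00 = R$255,000.00, capped at 22.5% × R$340,000.00 = R$76,500.00
Failure-to-pay penalty: 15 × 0.75% × R$340,000.00 = R$38,250.00
Total penalty = R$76,500.00 + R$38,250.00 = R$114,750.00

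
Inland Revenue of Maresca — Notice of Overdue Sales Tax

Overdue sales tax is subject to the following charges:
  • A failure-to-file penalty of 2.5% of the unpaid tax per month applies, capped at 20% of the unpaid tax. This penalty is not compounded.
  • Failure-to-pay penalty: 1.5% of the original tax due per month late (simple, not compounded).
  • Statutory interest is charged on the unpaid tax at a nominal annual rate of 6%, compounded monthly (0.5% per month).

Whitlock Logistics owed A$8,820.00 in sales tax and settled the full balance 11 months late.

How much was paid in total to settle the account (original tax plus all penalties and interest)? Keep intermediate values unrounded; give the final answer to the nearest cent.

A$12,536.71

Failure-to-file: 11 × 2.5% × A$8,820.00 = A$2,425.50, capped at 20% × A$8,820.00 = A$1,764.00
Failure-to-pay penalty: 11 × 1.5% × A$8,820.00 = A$1,455.30
Interest: A$8,820.00 × ((1 + 0.005)^11 − 1) = A$8,820.00 × 0.0563958… = A$497.4112…
Total = A$8,820.00 + A$3,219.3000 + A$497.4112… = A$12,536.71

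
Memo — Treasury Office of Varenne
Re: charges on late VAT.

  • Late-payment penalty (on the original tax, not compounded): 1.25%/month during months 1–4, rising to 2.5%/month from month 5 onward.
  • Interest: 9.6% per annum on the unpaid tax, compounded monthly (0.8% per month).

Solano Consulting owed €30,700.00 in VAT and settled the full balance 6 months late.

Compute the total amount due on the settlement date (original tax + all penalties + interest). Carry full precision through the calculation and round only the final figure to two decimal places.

Penalty, months 1–4: 4 × 1.25% × €30,700.00 = €1,535.00
Penalty, months 5–6: 2 × 2.5% × €30,700.00 = €1,535.00
Interest: €30,700.00 × ((1 + 0.008)^6 − 1) = €30,700.00 × 0.0489703… = €1,503.3883…
Total = €30,700.00 + €3,070.0000 + €1,503.3883… = €35,273.39

€35,273.39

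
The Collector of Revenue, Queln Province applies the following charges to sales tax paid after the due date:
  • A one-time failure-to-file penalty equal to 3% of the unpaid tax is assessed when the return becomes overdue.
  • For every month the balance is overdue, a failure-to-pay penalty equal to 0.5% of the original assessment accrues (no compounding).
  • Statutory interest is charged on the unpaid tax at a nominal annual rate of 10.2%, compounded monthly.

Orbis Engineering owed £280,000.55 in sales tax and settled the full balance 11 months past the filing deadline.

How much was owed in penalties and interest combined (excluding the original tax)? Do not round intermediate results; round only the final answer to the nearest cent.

£51,121.61

Failure-to-file penalty: 3% × £280,000.55 = £8,400.02…
Failure-to-pay penalty: 11 × 0.5% × £280,000.55 = £15,400.03…
Interest (10.2%/yr ÷ 12 = 0.85%/month): £280,000.55 × ((1 + 0.0085)^11 − 1) = £27,321.5644…
Penalties + interest = £23,800.0468… + £27,321.5644… = £51,121.61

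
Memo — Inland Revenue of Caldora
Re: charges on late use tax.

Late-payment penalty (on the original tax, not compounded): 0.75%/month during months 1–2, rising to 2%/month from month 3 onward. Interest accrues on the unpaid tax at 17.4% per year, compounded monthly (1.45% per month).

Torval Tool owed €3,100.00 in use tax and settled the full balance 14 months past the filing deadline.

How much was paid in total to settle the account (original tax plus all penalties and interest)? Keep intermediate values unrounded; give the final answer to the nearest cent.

Penalty, months 1–2: 2 × 0.75% × €3,100.00 = €46.50
Penalty, months 3–14: 12 × 2% × €3,100.00 = €744.00
Interest: €3,100.00 × ((1 + 0.0145)^14 − 1) = €3,100.00 × 0.2232880… = €692.1928…
Total = €3,100.00 + €790.5000 + €692.1928… = €4,582.69

€4,582.69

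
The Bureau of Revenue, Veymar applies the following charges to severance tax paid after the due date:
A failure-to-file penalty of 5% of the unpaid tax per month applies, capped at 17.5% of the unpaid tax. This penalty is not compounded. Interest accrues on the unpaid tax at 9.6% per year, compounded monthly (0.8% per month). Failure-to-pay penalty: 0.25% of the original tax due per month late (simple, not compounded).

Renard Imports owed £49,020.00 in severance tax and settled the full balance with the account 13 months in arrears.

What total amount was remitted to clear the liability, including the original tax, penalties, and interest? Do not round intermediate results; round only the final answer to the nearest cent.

£64,541.76

Failure-to-file: 13 × 5% × £49,020.00 = £31,863.00, capped at 17.5% × £49,020.00 = £8,578.50
Failure-to-pay penalty: 13 × 0.25% × £49,020.00 = £1,593.15
Interest: £49,020.00 × ((1 + 0.008)^13 − 1) = £49,020.00 × 0.1091414… = £5,350.1116…
Total = £49,020.00 + £10,171.6500 + £5,350.1116… = £64,541.76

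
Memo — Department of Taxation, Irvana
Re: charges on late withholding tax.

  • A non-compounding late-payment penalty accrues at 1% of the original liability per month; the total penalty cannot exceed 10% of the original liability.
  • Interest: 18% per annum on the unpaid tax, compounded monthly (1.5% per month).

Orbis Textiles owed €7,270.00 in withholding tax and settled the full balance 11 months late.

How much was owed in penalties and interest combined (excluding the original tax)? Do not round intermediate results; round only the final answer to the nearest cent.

€2,020.69

Penalty (uncapped): 11 × 1% × €7,270.00 = €799.70; cap = 10% × €7,270.00 = €727.00 → penalty = €727.00
Interest: €7,270.00 × ((1 + 0.015)^11 − 1) = €7,270.00 × 0.1779489… = €1,293.6888…
Penalties + interest = €727.0000 + €1,293.6888… = €2,020.69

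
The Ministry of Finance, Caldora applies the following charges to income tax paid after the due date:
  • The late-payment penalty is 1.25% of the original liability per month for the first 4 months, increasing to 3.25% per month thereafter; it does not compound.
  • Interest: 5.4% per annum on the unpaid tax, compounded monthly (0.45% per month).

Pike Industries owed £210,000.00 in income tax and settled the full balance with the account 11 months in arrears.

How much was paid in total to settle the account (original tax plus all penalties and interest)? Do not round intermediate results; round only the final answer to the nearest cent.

£278,907.07

Penalty, months 1–4: 4 × 1.25% × £210,000.00 = £10,500.00
Penalty, months 5–11: 7 × 3.25% × £210,000.00 = £47,775.00
Interest: £210,000.00 × ((1 + 0.0045)^11 − 1) = £210,000.00 × 0.0506289… = £10,632.0736…
Total = £210,000.00 + £58,275.0000 + £10,632.0736… = £278,907.07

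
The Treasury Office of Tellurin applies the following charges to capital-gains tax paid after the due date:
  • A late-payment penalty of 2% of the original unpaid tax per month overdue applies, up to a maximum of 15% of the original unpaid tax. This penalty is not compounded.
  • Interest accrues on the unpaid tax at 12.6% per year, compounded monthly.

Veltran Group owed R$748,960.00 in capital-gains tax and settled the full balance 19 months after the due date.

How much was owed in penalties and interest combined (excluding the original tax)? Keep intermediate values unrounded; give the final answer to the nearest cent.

Penalty (uncapped): 19 × 2% × R$748,960.00 = R$284,604.80; cap = 15% × R$748,960.00 = R$112,344.00 → penalty = R$112,344.00
Interest (12.6%/yr ÷ 12 = 1.05%/month): R$748,960.00 × ((1 + 0.0105)^19 − 1) = R$164,414.0380…
Penalties + interest = R$112,344.0000 + R$164,414.0380… = R$276,758.04

R$276,758.04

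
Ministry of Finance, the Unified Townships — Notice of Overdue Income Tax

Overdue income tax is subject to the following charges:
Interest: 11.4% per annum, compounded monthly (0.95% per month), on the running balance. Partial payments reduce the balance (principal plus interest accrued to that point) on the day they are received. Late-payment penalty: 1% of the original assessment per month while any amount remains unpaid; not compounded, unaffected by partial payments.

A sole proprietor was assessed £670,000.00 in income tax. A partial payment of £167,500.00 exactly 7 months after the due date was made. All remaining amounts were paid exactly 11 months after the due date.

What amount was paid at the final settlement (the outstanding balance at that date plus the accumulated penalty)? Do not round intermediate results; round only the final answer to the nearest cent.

£643,181.04

Balance at month 7: £670,000.0000 × (1 + 0.0095)^7 = £715,845.1150…
After £167,500.00 payment: £715,845.1150… − £167,500.00 = £548,345.1150…
Balance at month 11: £548,345.1150… × (1 + 0.0095)^4 = £569,481.0433…
Penalty: 11 × 1% × £670,000.00 = £73,700.00
Final settlement = outstanding balance + penalty = £569,481.0433… + £73,700.00 = £643,181.04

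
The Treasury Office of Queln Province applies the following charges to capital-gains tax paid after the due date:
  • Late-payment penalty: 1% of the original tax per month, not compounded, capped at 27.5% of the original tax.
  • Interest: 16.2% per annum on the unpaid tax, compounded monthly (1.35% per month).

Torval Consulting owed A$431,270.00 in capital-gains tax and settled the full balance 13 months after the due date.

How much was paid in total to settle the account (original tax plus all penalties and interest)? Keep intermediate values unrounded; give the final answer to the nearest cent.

A$569,467.67

Penalty: 13 × 1% × A$431,270.00 = A$56,065.10 (below the 27.5% cap of A$118,599.25)
Interest: A$431,270.00 × ((1 + 0.0135)^13 − 1) = A$431,270.00 × 0.1904435… = A$82,132.5698…
Total = A$431,270.00 + A$56,065.1000 + A$82,132.5698… = A$569,467.67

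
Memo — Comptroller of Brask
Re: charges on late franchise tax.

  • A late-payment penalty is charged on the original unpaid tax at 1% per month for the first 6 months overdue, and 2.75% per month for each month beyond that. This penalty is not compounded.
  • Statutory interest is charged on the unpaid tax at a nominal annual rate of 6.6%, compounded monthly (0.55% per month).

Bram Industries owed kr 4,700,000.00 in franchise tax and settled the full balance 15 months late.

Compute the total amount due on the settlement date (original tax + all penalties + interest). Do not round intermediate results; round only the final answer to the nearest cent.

kr 6,548,290.11

Penalty, months 1–6: 6 × 1% × kr 4,700,000.00 = kr 282,000.00
Penalty, months 7–15: 9 × 2.75% × kr 4,700,000.00 = kr 1,163,250.00
Interest: kr 4,700,000.00 × ((1 + 0.0055)^15 − 1) = kr 4,700,000.00 × 0.0857532… = kr 403,040.1102…
Total = kr 4,700,000.00 + kr 1,445,250.0000 + kr 403,040.1102… = kr 6,548,290.11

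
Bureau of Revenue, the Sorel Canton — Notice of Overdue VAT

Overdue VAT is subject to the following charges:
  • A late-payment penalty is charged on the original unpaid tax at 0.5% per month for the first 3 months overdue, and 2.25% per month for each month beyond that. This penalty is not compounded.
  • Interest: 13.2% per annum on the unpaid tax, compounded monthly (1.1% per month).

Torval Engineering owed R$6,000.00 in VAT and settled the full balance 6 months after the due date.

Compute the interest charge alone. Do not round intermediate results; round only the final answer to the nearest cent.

Interest: R$6,000.00 × ((1 + 0.011)^6 − 1) = R$6,000.00 × 0.0678418… = R$407.0510…

R$407.05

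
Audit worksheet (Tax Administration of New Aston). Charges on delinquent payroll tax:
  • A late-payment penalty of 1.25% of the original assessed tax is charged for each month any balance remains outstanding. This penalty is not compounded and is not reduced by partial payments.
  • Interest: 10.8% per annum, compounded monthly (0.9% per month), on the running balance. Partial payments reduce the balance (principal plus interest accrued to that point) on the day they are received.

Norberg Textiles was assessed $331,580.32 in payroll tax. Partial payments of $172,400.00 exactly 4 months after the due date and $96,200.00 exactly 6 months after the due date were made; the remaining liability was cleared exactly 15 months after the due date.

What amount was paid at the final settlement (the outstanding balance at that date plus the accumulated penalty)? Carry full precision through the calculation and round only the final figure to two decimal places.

Balance at month 4: $331,580.3200 × (1 + 0.009)^4 = $343,679.3286…
After $172,400.00 payment: $343,679.3286… − $172,400.00 = $171,279.3286…
Balance at month 6: $171,279.3286… × (1 + 0.009)^2 = $174,376.2302…
After $96,200.00 payment: $174,376.2302… − $96,200.00 = $78,176.2302…
Balance at month 15: $78,176.2302… × (1 + 0.009)^9 = $84,741.3191…
Penalty: 15 × 1.25% × $331,580.32 = $62,171.31
Final settlement = outstanding balance + penalty = $84,741.3191… + $62,171.31 = $146,912.63

$146,912.63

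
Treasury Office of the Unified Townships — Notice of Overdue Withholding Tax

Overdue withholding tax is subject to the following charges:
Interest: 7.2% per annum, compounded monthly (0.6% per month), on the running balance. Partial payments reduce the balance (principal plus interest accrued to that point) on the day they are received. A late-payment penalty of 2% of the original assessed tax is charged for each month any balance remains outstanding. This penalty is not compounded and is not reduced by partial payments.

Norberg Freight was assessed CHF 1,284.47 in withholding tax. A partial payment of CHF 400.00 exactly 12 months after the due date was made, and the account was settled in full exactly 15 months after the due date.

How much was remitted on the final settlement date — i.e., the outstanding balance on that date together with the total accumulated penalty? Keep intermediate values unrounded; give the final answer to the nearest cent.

CHF 1,383.15

Balance at month 12: CHF 1,284.4700 × (1 + 0.006)^12 = CHF 1,380.0656…
After CHF 400.00 payment: CHF 1,380.0656… − CHF 400.00 = CHF 980.0656…
Balance at month 15: CHF 980.0656… × (1 + 0.006)^3 = CHF 997.8129…
Penalty: 15 × 2% × CHF 1,284.47 = CHF 385.34…
Final settlement = outstanding balance + penalty = CHF 997.8129… + CHF 385.34… = CHF 1,383.15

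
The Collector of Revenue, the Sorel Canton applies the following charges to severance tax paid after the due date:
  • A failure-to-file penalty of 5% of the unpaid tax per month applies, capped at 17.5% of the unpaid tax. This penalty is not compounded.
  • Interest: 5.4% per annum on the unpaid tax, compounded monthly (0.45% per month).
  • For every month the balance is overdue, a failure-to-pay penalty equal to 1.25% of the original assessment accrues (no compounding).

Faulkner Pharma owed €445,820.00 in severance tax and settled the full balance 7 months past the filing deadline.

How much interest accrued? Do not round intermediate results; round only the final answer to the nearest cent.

Interest: €445,820.00 × ((1 + 0.0045)^7 − 1) = €445,820.00 × 0.0319285… = €14,234.3433…

€14,234.34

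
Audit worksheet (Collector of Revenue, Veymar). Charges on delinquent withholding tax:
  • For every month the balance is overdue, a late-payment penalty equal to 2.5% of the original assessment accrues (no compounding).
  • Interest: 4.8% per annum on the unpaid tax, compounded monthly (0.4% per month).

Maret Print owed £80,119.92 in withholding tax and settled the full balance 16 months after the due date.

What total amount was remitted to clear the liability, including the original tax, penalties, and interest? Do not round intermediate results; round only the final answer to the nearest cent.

Late-payment penalty: 16 × 2.5% × £80,119.92 = £32,047.97…
Interest: £80,119.92 × ((1 + 0.004)^16 − 1) = £80,119.92 × 0.0659563… = £5,284.4143…
Total = £80,119.92 + £32,047.9680 + £5,284.4143… = £117,452.30

£117,452.30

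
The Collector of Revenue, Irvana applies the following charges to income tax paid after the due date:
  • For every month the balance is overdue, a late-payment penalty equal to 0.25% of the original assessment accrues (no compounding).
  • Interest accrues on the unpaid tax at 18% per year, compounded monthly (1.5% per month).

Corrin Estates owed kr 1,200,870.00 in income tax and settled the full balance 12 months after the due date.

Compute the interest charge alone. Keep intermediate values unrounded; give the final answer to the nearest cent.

Interest: kr 1,200,870.00 × ((1 + 0.015)^12 − 1) = kr 1,200,870.00 × 0.1956182… = kr 234,911.9936…

kr 234,911.99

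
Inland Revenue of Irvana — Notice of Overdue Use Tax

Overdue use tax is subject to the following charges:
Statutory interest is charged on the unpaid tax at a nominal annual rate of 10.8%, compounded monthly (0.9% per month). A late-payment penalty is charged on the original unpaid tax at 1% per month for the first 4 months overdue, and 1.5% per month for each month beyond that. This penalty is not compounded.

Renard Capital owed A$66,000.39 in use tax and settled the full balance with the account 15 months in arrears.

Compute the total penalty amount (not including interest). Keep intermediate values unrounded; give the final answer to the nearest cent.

A$13,530.08

Penalty, months 1–4: 4 × 1% × A$66,000.39 = A$2,640.02…
Penalty, months 5–15: 11 × 1.5% × A$66,000.39 = A$10,890.06…
Total penalty = A$2,640.02… + A$10,890.06… = A$13,530.08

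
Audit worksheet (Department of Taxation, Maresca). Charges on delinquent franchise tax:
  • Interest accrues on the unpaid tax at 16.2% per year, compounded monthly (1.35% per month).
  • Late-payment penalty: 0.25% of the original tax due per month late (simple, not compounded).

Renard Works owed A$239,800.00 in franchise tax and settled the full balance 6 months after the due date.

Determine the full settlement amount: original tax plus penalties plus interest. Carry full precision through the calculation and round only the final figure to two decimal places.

A$263,488.27

Late-payment penalty: 6 × 0.25% × A$239,800.00 = A$3,597.00
Interest: A$239,800.00 × ((1 + 0.0135)^6 − 1) = A$239,800.00 × 0.0837835… = A$20,091.2733…
Total = A$239,800.00 + A$3,597.0000 + A$20,091.2733… = A$263,488.27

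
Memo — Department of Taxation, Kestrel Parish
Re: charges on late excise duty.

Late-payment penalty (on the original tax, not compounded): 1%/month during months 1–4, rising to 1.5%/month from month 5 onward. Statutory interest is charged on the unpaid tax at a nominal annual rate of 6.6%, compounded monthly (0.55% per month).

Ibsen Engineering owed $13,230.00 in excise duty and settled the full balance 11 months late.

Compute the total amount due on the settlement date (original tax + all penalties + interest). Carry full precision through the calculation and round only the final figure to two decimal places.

Penalty, months 1–4: 4 × 1% × $13,230.00 = $529.20
Penalty, months 5–11: 7 × 1.5% × $13,230.00 = $1,389.15
Interest: $13,230.00 × ((1 + 0.0055)^11 − 1) = $13,230.00 × 0.0621915… = $822.7936…
Total = $13,230.00 + $1,918.3500 + $822.7936… = $15,971.14

$15,971.14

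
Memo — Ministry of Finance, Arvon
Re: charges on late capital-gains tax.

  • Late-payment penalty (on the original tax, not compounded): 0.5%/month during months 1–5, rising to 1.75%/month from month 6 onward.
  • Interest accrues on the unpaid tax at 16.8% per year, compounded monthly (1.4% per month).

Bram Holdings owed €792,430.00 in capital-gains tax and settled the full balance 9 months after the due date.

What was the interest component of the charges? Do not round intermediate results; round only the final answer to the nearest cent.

€105,624.11

Interest: €792,430.00 × ((1 + 0.014)^9 − 1) = €792,430.00 × 0.1332914… = €105,624.1079…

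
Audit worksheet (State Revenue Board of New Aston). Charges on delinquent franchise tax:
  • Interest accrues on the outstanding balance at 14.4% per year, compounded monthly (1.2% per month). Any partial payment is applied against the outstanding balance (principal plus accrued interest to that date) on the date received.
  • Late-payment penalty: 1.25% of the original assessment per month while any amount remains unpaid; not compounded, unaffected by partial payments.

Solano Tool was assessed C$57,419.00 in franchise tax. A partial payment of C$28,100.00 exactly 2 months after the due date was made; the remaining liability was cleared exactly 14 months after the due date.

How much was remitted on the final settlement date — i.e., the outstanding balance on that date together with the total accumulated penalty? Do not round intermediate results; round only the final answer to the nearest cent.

C$45,479.03

Balance at month 2: C$57,419.0000 × (1 + 0.012)^2 = C$58,805.3243…
After C$28,100.00 payment: C$58,805.3243… − C$28,100.00 = C$30,705.3243…
Balance at month 14: C$30,705.3243… × (1 + 0.012)^12 = C$35,430.7087…
Penalty: 14 × 1.25% × C$57,419.00 = C$10,048.33…
Final settlement = outstanding balance + penalty = C$35,430.7087… + C$10,048.33… = C$45,479.03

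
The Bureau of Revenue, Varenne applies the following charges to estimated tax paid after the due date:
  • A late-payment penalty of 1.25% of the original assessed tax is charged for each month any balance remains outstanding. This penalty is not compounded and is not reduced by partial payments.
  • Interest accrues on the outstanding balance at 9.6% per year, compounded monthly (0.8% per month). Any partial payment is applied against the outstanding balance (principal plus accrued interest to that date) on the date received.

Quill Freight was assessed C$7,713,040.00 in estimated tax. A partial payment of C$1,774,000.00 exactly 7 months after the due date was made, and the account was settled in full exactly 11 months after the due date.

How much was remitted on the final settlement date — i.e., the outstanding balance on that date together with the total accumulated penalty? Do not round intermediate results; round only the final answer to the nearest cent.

C$7,648,689.71

Balance at month 7: C$7,713,040.0000 × (1 + 0.008)^7 = C$8,155,475.8945…
After C$1,774,000.00 payment: C$8,155,475.8945… − C$1,774,000.00 = C$6,381,475.8945…
Balance at month 11: C$6,381,475.8945… × (1 + 0.008)^4 = C$6,588,146.7053…
Penalty: 11 × 1.25% × C$7,713,040.00 = C$1,060,543.00
Final settlement = outstanding balance + penalty = C$6,588,146.7053… + C$1,060,543.00 = C$7,648,689.71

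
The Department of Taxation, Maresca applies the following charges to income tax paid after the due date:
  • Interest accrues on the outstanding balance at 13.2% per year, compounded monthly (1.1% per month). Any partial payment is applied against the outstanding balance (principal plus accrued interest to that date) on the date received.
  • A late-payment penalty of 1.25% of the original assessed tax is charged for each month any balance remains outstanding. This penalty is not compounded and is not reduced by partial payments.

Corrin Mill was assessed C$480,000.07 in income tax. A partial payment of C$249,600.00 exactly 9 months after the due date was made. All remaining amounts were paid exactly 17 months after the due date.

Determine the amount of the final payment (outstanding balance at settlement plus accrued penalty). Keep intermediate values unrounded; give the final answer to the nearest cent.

Balance at month 9: C$480,000.0700 × (1 + 0.011)^9 = C$529,665.5185…
After C$249,600.00 payment: C$529,665.5185… − C$249,600.00 = C$280,065.5185…
Balance at month 17: C$280,065.5185… × (1 + 0.011)^8 = C$305,681.3106…
Penalty: 17 × 1.25% × C$480,000.07 = C$102,000.01…
Final settlement = outstanding balance + penalty = C$305,681.3106… + C$102,000.01… = C$407,681.33

C$407,681.33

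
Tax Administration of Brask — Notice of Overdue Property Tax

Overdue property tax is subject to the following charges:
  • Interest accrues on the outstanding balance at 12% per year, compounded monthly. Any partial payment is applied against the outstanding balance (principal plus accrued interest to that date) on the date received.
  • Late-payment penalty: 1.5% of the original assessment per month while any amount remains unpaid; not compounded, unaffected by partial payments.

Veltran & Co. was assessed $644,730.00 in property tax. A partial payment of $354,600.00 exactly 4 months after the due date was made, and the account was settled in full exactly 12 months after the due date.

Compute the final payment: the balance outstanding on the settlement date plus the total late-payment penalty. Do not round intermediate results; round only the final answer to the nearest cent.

$458,568.31

Monthly rate = 12% ÷ 12 = 1%
Balance at month 4: $644,730.0000 × (1 + 0.01)^4 = $670,908.6234…
After $354,600.00 payment: $670,908.6234… − $354,600.00 = $316,308.6234…
Balance at month 12: $316,308.6234… × (1 + 0.01)^8 = $342,516.9139…
Penalty: 12 × 1.5% × $644,730.00 = $116,051.40
Final settlement = outstanding balance + penalty = $342,516.9139… + $116,051.40 = $458,568.31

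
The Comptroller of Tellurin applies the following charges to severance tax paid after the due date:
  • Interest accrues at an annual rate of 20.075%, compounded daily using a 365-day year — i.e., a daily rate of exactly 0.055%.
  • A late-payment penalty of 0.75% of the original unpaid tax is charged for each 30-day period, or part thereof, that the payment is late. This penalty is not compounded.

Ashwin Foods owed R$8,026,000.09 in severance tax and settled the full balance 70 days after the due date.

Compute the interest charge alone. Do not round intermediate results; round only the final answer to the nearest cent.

Interest: R$8,026,000.09 × ((1 + 0.00055)^70 − 1) = R$8,026,000.09 × 0.03923973… = R$314,938.0716…

R$314,938.07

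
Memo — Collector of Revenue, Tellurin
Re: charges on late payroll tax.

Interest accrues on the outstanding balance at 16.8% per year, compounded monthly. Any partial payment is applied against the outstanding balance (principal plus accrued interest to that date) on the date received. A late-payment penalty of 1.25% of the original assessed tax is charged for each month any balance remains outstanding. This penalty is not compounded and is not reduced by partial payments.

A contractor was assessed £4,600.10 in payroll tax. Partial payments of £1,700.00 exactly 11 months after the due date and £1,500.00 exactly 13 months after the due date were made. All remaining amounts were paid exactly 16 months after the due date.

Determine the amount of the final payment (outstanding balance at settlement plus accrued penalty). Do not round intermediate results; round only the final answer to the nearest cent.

Monthly rate = 16.8% ÷ 12 = 1.4%
Balance at month 11: £4,600.1000 × (1 + 0.014)^11 = £5,360.2467…
After £1,700.00 payment: £5,360.2467… − £1,700.00 = £3,660.2467…
Balance at month 13: £3,660.2467… × (1 + 0.014)^2 = £3,763.4510…
After £1,500.00 payment: £3,763.4510… − £1,500.00 = £2,263.4510…
Balance at month 16: £2,263.4510… × (1 + 0.014)^3 = £2,359.8531…
Penalty: 16 × 1.25% × £4,600.10 = £920.02
Final settlement = outstanding balance + penalty = £2,359.8531… + £920.02 = £3,279.87

£3,279.87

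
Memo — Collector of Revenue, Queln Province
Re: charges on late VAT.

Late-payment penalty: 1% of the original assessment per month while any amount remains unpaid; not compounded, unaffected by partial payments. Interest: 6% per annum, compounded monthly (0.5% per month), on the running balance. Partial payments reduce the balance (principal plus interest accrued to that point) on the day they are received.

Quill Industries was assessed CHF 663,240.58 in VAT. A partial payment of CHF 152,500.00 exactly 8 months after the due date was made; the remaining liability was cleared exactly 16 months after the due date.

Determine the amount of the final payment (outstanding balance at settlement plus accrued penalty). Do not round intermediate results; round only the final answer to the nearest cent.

CHF 665,747.41

Balance at month 8: CHF 663,240.5800 × (1 + 0.005)^8 = CHF 690,239.1434…
After CHF 152,500.00 payment: CHF 690,239.1434… − CHF 152,500.00 = CHF 537,739.1434…
Balance at month 16: CHF 537,739.1434… × (1 + 0.005)^8 = CHF 559,628.9144…
Penalty: 16 × 1% × CHF 663,240.58 = CHF 106,118.49…
Final settlement = outstanding balance + penalty = CHF 559,628.9144… + CHF 106,118.49… = CHF 665,747.41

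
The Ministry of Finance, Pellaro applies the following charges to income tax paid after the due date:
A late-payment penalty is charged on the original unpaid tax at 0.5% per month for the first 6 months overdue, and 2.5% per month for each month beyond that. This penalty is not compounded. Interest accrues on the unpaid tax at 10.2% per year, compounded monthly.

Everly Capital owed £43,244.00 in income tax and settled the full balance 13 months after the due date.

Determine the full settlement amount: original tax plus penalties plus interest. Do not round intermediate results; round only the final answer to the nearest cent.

Penalty, months 1–6: 6 × 0.5% × £43,244.00 = £1,297.32
Penalty, months 7–13: 7 × 2.5% × £43,244.00 = £7,567.70
Interest (10.2%/yr ÷ 12 = 0.85%/month): £43,244.00 × ((1 + 0.0085)^13 − 1) = £5,029.9228…
Total = £43,244.00 + £8,865.0200 + £5,029.9228… = £57,138.94

£57,138.94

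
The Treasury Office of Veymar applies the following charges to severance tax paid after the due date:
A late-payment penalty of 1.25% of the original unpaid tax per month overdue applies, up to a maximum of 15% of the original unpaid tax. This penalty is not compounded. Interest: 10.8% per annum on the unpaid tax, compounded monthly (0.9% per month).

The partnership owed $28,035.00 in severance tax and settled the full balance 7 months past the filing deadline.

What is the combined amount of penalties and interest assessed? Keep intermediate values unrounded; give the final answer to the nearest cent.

Penalty: 7 × 1.25% × $28,035.00 = $2,453.06… (below the 15% cap of $4,205.25)
Interest: $28,035.00 × ((1 + 0.009)^7 − 1) = $28,035.00 × 0.0647267… = $1,814.6143…
Penalties + interest = $2,453.0625 + $1,814.6143… = $4,267.68

$4,267.68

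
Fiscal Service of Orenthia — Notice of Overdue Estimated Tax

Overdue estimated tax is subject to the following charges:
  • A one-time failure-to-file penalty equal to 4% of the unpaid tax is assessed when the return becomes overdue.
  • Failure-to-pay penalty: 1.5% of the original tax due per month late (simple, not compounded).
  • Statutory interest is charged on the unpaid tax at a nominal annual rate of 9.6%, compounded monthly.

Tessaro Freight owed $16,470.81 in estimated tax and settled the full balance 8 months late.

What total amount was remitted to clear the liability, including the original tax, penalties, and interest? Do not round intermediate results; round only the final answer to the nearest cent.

$20,190.26

Failure-to-file penalty: 4% × $16,470.81 = $658.83…
Failure-to-pay penalty = 1.5% × $16,470.81 × 8 mo = $1,976.50…
Interest (9.6%/yr ÷ 12 = 0.8%/month): $16,470.81 × ((1 + 0.008)^8 − 1) = $1,084.1245…
Total = $16,470.81 + $2,635.3296 + $1,084.1245… = $20,190.26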